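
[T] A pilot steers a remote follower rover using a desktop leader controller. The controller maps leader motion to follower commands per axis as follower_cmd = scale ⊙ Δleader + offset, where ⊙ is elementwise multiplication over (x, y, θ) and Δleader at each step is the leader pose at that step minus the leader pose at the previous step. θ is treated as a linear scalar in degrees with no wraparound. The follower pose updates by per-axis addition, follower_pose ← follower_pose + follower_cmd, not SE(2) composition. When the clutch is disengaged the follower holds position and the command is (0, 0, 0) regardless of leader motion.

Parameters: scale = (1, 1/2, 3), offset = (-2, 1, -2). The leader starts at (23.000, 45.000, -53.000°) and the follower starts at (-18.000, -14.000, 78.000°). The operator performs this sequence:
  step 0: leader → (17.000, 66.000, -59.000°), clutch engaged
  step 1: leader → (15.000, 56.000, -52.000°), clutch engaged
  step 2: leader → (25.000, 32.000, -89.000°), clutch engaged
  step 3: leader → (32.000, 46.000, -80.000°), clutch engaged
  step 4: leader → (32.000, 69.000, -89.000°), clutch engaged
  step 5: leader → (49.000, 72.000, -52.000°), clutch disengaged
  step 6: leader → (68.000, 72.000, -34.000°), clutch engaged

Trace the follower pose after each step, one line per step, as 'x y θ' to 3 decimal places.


step 0: Δleader=(-6.000, 21.000, -6.000°), engaged; cmd=(-8.000, 11.500, -20.000°) → follower=(-26.000, -2.500, 58.000°)
step 1: Δleader=(-2.000, -10.000, 7.000°), engaged; cmd=(-4.000, -4.000, 19.000°) → follower=(-30.000, -6.500, 77.000°)
step 2: Δleader=(10.000, -24.000, -37.000°), engaged; cmd=(8.000, -11.000, -113.000°) → follower=(-22.000, -17.500, -36.000°)
step 3: Δleader=(7.000, 14.000, 9.000°), engaged; cmd=(5.000, 8.000, 25.000°) → follower=(-17.000, -9.500, -11.000°)
step 4: Δleader=(0.000, 23.000, -9.000°), engaged; cmd=(-2.000, 12.500, -29.000°) → follower=(-19.000, 3.000, -40.000°)
step 5: Δleader=(17.000, 3.000, 37.000°), disengaged; cmd=(0,0,0) → follower holds at (-19.000, 3.000, -40.000°)
step 6: Δleader=(19.000, 0.000, 18.000°), engaged; cmd=(17.000, 1.000, 52.000°) → follower=(-2.000, 4.000, 12.000°)

-26.000 -2.500 58.000
-30.000 -6.500 77.000
-22.000 -17.500 -36.000
-17.000 -9.500 -11.000
-19.000 3.000 -40.000
-19.000 3.000 -40.000
-2.000 4.000 12.000


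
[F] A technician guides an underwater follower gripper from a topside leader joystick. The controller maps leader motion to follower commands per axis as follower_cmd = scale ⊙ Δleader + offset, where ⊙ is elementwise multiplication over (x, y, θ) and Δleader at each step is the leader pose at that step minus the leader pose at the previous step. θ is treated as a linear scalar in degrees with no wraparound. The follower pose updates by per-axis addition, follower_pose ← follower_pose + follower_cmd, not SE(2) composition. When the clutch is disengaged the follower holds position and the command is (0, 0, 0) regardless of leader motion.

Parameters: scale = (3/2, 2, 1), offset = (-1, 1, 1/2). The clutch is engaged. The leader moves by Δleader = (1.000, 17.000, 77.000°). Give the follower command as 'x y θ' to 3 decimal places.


axis x: 3/2·1.000 + -1 = 0.500
axis y: 2·17.000 + 1 = 35.000
axis θ: 1·77.000 + 1/2 = 77.500

0.500 35.000 77.500


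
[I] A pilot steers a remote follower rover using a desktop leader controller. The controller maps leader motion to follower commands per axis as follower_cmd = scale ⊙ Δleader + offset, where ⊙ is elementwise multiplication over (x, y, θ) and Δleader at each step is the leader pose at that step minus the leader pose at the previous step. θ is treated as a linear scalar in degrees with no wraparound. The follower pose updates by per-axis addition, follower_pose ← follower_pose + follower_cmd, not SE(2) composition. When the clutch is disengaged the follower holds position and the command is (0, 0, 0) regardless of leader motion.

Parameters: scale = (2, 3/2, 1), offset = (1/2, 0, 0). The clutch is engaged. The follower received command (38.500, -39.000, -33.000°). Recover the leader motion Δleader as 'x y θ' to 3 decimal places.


axis x: (38.500 − 1/2) / (2) = 19.000
axis y: (-39.000 − 0) / (3/2) = -26.000
axis θ: (-33.000 − 0) / (1) = -33.000

19.000 -26.000 -33.000


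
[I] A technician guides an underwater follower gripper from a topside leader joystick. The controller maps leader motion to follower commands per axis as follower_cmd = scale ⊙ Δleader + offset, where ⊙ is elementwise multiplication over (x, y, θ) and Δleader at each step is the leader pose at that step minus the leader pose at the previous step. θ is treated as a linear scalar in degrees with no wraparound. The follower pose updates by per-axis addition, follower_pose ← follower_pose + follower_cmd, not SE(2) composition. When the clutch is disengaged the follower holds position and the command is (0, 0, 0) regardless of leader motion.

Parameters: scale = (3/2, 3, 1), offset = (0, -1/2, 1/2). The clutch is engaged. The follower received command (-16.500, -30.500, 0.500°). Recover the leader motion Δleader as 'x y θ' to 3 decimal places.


-11.000 -10.000 0.000

axis x: (-16.500 − 0) / (3/2) = -11.000
axis y: (-30.500 − -1/2) / (3) = -10.000
axis θ: (0.500 − 1/2) / (1) = 0.000


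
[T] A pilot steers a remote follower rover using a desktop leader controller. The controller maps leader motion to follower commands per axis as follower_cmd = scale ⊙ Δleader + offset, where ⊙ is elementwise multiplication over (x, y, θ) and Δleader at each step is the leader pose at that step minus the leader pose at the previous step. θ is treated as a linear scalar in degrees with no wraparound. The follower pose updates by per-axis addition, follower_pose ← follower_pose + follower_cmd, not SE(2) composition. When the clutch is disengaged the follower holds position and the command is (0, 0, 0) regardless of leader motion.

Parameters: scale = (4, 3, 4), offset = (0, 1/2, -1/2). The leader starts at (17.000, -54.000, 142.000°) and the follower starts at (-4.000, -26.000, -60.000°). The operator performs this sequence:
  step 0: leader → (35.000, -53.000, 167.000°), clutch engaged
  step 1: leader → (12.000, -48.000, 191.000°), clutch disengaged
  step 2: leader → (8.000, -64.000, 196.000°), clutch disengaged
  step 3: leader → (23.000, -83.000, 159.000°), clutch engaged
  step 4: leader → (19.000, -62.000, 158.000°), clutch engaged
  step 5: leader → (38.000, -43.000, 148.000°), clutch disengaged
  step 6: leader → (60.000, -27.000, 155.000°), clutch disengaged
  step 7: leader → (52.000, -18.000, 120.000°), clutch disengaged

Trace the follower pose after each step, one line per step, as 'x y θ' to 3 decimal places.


68.000 -22.500 39.500
68.000 -22.500 39.500
68.000 -22.500 39.500
128.000 -79.000 -109.000
112.000 -15.500 -113.500
112.000 -15.500 -113.500
112.000 -15.500 -113.500
112.000 -15.500 -113.500

step 0: Δleader=(18.000, 1.000, 25.000°), engaged; cmd=(72.000, 3.500, 99.500°) → follower=(68.000, -22.500, 39.500°)
step 1: Δleader=(-23.000, 5.000, 24.000°), disengaged; cmd=(0,0,0) → follower holds at (68.000, -22.500, 39.500°)
step 2: Δleader=(-4.000, -16.000, 5.000°), disengaged; cmd=(0,0,0) → follower holds at (68.000, -22.500, 39.500°)
step 3: Δleader=(15.000, -19.000, -37.000°), engaged; cmd=(60.000, -56.500, -148.500°) → follower=(128.000, -79.000, -109.000°)
step 4: Δleader=(-4.000, 21.000, -1.000°), engaged; cmd=(-16.000, 63.500, -4.500°) → follower=(112.000, -15.500, -113.500°)
step 5: Δleader=(19.000, 19.000, -10.000°), disengaged; cmd=(0,0,0) → follower holds at (112.000, -15.500, -113.500°)
step 6: Δleader=(22.000, 16.000, 7.000°), disengaged; cmd=(0,0,0) → follower holds at (112.000, -15.500, -113.500°)
step 7: Δleader=(-8.000, 9.000, -35.000°), disengaged; cmd=(0,0,0) → follower holds at (112.000, -15.500, -113.500°)


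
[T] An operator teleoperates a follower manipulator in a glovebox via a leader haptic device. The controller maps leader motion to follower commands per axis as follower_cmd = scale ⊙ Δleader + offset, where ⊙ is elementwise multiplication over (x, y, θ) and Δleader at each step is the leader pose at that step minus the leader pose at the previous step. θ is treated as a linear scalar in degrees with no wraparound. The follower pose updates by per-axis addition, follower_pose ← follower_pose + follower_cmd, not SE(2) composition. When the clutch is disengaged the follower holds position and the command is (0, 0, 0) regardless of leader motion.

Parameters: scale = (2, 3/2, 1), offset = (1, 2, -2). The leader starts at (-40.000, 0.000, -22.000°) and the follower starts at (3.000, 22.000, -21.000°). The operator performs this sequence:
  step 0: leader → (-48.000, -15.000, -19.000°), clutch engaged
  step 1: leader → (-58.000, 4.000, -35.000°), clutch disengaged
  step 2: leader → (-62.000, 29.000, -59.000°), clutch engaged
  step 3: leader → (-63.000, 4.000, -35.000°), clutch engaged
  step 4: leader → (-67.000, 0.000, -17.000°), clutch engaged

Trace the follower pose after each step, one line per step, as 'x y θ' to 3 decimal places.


-12.000 1.500 -20.000
-12.000 1.500 -20.000
-19.000 41.000 -46.000
-20.000 5.500 -24.000
-27.000 1.500 -8.000

step 0: Δleader=(-8.000, -15.000, 3.000°), engaged; cmd=(-15.000, -20.500, 1.000°) → follower=(-12.000, 1.500, -20.000°)
step 1: Δleader=(-10.000, 19.000, -16.000°), disengaged; cmd=(0,0,0) → follower holds at (-12.000, 1.500, -20.000°)
step 2: Δleader=(-4.000, 25.000, -24.000°), engaged; cmd=(-7.000, 39.500, -26.000°) → follower=(-19.000, 41.000, -46.000°)
step 3: Δleader=(-1.000, -25.000, 24.000°), engaged; cmd=(-1.000, -35.500, 22.000°) → follower=(-20.000, 5.500, -24.000°)
step 4: Δleader=(-4.000, -4.000, 18.000°), engaged; cmd=(-7.000, -4.000, 16.000°) → follower=(-27.000, 1.500, -8.000°)


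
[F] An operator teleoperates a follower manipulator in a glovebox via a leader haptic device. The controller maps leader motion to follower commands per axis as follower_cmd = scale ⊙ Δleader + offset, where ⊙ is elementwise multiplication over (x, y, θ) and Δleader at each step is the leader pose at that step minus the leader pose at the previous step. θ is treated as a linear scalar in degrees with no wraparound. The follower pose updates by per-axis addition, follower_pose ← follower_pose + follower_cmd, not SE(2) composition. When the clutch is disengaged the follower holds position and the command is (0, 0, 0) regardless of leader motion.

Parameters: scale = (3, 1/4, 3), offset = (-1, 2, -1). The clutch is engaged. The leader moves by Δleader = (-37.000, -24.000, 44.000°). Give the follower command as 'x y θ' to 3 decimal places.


axis x: 3·-37.000 + -1 = -112.000
axis y: 1/4·-24.000 + 2 = -4.000
axis θ: 3·44.000 + -1 = 131.000

-112.000 -4.000 131.000


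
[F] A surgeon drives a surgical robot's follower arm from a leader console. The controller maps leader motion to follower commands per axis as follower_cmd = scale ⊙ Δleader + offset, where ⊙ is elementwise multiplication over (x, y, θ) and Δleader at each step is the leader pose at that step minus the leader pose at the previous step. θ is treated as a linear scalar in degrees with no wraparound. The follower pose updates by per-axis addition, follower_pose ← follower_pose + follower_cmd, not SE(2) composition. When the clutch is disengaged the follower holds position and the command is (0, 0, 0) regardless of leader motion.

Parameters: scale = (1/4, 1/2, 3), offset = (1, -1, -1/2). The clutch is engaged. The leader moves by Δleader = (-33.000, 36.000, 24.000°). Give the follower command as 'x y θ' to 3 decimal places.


axis x: 1/4·-33.000 + 1 = -7.250
axis y: 1/2·36.000 + -1 = 17.000
axis θ: 3·24.000 + -1/2 = 71.500

-7.250 17.000 71.500


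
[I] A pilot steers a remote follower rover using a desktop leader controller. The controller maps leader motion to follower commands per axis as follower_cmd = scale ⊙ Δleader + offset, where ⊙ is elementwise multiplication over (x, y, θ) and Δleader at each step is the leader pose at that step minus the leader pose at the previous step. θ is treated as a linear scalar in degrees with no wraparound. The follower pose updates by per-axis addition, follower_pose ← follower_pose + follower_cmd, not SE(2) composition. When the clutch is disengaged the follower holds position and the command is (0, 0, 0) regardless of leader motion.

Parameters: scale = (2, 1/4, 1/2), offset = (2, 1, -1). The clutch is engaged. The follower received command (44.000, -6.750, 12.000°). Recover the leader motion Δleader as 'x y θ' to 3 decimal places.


axis x: (44.000 − 2) / (2) = 21.000
axis y: (-6.750 − 1) / (1/4) = -31.000
axis θ: (12.000 − -1) / (1/2) = 26.000

21.000 -31.000 26.000


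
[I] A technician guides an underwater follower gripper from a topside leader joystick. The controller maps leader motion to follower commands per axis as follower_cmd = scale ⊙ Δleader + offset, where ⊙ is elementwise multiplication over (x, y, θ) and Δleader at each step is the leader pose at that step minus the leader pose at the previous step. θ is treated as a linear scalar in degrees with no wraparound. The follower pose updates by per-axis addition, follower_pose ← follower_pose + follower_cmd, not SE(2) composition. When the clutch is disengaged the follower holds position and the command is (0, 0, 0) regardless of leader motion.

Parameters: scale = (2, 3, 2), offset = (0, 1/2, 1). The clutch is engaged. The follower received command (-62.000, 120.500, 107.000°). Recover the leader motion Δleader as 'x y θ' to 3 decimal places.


-31.000 40.000 53.000

axis x: (-62.000 − 0) / (2) = -31.000
axis y: (120.500 − 1/2) / (3) = 40.000
axis θ: (107.000 − 1) / (2) = 53.000


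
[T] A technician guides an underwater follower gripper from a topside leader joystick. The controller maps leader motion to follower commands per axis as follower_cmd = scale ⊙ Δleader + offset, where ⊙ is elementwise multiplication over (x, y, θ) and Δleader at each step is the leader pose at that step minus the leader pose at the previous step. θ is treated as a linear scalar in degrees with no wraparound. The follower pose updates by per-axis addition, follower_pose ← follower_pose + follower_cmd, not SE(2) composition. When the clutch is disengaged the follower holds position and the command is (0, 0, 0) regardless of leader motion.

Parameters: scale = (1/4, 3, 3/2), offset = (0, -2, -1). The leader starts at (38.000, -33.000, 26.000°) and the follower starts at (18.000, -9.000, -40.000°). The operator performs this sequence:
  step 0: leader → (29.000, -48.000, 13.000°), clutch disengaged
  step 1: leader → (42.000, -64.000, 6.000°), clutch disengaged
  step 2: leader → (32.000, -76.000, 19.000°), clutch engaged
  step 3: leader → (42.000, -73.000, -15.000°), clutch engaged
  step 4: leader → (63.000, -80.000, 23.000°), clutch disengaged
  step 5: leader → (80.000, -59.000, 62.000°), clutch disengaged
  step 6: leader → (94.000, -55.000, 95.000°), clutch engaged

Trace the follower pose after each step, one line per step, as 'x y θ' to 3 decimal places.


18.000 -9.000 -40.000
18.000 -9.000 -40.000
15.500 -47.000 -21.500
18.000 -40.000 -73.500
18.000 -40.000 -73.500
18.000 -40.000 -73.500
21.500 -30.000 -25.000

step 0: Δleader=(-9.000, -15.000, -13.000°), disengaged; cmd=(0,0,0) → follower holds at (18.000, -9.000, -40.000°)
step 1: Δleader=(13.000, -16.000, -7.000°), disengaged; cmd=(0,0,0) → follower holds at (18.000, -9.000, -40.000°)
step 2: Δleader=(-10.000, -12.000, 13.000°), engaged; cmd=(-2.500, -38.000, 18.500°) → follower=(15.500, -47.000, -21.500°)
step 3: Δleader=(10.000, 3.000, -34.000°), engaged; cmd=(2.500, 7.000, -52.000°) → follower=(18.000, -40.000, -73.500°)
step 4: Δleader=(21.000, -7.000, 38.000°), disengaged; cmd=(0,0,0) → follower holds at (18.000, -40.000, -73.500°)
step 5: Δleader=(17.000, 21.000, 39.000°), disengaged; cmd=(0,0,0) → follower holds at (18.000, -40.000, -73.500°)
step 6: Δleader=(14.000, 4.000, 33.000°), engaged; cmd=(3.500, 10.000, 48.500°) → follower=(21.500, -30.000, -25.000°)


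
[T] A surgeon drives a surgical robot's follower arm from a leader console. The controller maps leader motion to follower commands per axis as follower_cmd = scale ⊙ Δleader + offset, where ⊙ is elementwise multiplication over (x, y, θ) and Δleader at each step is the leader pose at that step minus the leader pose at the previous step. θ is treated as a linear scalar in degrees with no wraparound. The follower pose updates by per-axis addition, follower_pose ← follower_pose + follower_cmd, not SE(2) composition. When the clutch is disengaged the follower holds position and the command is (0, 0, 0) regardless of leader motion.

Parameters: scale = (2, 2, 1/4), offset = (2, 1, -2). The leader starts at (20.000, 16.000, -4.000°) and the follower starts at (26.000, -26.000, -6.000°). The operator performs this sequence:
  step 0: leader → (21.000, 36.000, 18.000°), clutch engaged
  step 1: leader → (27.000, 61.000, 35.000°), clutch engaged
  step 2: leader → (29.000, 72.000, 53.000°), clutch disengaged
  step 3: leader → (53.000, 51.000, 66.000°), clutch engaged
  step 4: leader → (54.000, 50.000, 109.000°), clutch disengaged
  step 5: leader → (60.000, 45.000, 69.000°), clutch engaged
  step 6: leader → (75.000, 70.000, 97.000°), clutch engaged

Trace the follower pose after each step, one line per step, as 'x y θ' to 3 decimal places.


30.000 15.000 -2.500
44.000 66.000 -0.250
44.000 66.000 -0.250
94.000 25.000 1.000
94.000 25.000 1.000
108.000 16.000 -11.000
140.000 67.000 -6.000

step 0: Δleader=(1.000, 20.000, 22.000°), engaged; cmd=(4.000, 41.000, 3.500°) → follower=(30.000, 15.000, -2.500°)
step 1: Δleader=(6.000, 25.000, 17.000°), engaged; cmd=(14.000, 51.000, 2.250°) → follower=(44.000, 66.000, -0.250°)
step 2: Δleader=(2.000, 11.000, 18.000°), disengaged; cmd=(0,0,0) → follower holds at (44.000, 66.000, -0.250°)
step 3: Δleader=(24.000, -21.000, 13.000°), engaged; cmd=(50.000, -41.000, 1.250°) → follower=(94.000, 25.000, 1.000°)
step 4: Δleader=(1.000, -1.000, 43.000°), disengaged; cmd=(0,0,0) → follower holds at (94.000, 25.000, 1.000°)
step 5: Δleader=(6.000, -5.000, -40.000°), engaged; cmd=(14.000, -9.000, -12.000°) → follower=(108.000, 16.000, -11.000°)
step 6: Δleader=(15.000, 25.000, 28.000°), engaged; cmd=(32.000, 51.000, 5.000°) → follower=(140.000, 67.000, -6.000°)


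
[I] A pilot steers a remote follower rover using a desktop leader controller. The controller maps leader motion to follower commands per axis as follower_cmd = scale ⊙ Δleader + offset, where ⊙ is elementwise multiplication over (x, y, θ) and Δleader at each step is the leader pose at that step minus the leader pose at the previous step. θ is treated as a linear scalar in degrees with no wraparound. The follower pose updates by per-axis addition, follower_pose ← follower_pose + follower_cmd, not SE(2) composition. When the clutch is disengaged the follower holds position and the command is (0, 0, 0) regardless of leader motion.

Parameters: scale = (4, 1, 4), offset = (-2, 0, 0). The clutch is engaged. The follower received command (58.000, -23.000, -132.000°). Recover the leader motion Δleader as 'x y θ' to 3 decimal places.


axis x: (58.000 − -2) / (4) = 15.000
axis y: (-23.000 − 0) / (1) = -23.000
axis θ: (-132.000 − 0) / (4) = -33.000

15.000 -23.000 -33.000


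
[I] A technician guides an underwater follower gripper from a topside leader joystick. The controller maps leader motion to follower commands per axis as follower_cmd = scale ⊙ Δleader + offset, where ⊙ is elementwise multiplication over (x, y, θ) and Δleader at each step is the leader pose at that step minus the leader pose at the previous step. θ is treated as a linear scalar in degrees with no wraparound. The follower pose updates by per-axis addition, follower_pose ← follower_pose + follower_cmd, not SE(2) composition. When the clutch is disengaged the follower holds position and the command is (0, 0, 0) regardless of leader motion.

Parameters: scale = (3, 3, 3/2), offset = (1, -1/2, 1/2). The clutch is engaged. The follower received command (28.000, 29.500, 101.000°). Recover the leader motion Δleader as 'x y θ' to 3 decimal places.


axis x: (28.000 − 1) / (3) = 9.000
axis y: (29.500 − -1/2) / (3) = 10.000
axis θ: (101.000 − 1/2) / (3/2) = 67.000

9.000 10.000 67.000


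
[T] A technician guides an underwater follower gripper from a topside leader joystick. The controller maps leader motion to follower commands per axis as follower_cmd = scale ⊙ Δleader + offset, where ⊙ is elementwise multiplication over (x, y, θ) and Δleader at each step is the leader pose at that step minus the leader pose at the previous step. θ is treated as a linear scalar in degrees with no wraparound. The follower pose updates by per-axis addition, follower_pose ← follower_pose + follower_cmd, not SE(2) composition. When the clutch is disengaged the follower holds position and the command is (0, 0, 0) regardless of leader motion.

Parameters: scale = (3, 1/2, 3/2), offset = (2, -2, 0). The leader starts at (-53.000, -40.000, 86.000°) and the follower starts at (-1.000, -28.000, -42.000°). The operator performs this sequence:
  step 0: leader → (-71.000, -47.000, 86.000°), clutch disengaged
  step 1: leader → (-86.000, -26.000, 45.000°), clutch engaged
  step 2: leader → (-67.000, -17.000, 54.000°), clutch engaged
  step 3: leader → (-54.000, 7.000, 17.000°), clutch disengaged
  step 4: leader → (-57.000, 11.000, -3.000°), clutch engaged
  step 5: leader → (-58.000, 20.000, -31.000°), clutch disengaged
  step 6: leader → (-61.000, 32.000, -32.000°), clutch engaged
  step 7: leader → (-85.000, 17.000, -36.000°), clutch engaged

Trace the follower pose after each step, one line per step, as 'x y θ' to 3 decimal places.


step 0: Δleader=(-18.000, -7.000, 0.000°), disengaged; cmd=(0,0,0) → follower holds at (-1.000, -28.000, -42.000°)
step 1: Δleader=(-15.000, 21.000, -41.000°), engaged; cmd=(-43.000, 8.500, -61.500°) → follower=(-44.000, -19.500, -103.500°)
step 2: Δleader=(19.000, 9.000, 9.000°), engaged; cmd=(59.000, 2.500, 13.500°) → follower=(15.000, -17.000, -90.000°)
step 3: Δleader=(13.000, 24.000, -37.000°), disengaged; cmd=(0,0,0) → follower holds at (15.000, -17.000, -90.000°)
step 4: Δleader=(-3.000, 4.000, -20.000°), engaged; cmd=(-7.000, 0.000, -30.000°) → follower=(8.000, -17.000, -120.000°)
step 5: Δleader=(-1.000, 9.000, -28.000°), disengaged; cmd=(0,0,0) → follower holds at (8.000, -17.000, -120.000°)
step 6: Δleader=(-3.000, 12.000, -1.000°), engaged; cmd=(-7.000, 4.000, -1.500°) → follower=(1.000, -13.000, -121.500°)
step 7: Δleader=(-24.000, -15.000, -4.000°), engaged; cmd=(-70.000, -9.500, -6.000°) → follower=(-69.000, -22.500, -127.500°)

-1.000 -28.000 -42.000
-44.000 -19.500 -103.500
15.000 -17.000 -90.000
15.000 -17.000 -90.000
8.000 -17.000 -120.000
8.000 -17.000 -120.000
1.000 -13.000 -121.500
-69.000 -22.500 -127.500


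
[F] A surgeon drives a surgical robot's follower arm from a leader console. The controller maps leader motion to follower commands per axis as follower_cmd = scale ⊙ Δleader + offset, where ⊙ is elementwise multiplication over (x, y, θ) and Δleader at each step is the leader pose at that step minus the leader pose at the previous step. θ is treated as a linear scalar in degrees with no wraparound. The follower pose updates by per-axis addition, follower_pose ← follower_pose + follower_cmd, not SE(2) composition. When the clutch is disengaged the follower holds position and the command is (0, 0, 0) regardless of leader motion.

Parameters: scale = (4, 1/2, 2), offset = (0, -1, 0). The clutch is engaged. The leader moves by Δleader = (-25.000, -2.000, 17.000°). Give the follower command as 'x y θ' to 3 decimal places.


axis x: 4·-25.000 + 0 = -100.000
axis y: 1/2·-2.000 + -1 = -2.000
axis θ: 2·17.000 + 0 = 34.000

-100.000 -2.000 34.000


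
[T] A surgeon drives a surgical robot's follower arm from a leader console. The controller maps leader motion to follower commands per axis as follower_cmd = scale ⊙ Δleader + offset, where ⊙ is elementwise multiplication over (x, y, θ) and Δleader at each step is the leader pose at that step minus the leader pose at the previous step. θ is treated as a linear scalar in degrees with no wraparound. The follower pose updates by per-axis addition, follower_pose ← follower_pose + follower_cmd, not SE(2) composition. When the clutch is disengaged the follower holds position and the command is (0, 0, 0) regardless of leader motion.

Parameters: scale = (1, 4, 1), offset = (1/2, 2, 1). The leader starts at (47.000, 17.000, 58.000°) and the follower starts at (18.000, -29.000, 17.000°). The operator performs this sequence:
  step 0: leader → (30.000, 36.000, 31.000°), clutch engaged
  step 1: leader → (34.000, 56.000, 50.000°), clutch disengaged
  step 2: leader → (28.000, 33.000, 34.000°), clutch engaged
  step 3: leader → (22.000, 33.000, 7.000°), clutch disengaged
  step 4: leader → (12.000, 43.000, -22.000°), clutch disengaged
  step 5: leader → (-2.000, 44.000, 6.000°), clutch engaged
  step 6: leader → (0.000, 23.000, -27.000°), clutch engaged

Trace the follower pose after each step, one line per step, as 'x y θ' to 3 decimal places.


step 0: Δleader=(-17.000, 19.000, -27.000°), engaged; cmd=(-16.500, 78.000, -26.000°) → follower=(1.500, 49.000, -9.000°)
step 1: Δleader=(4.000, 20.000, 19.000°), disengaged; cmd=(0,0,0) → follower holds at (1.500, 49.000, -9.000°)
step 2: Δleader=(-6.000, -23.000, -16.000°), engaged; cmd=(-5.500, -90.000, -15.000°) → follower=(-4.000, -41.000, -24.000°)
step 3: Δleader=(-6.000, 0.000, -27.000°), disengaged; cmd=(0,0,0) → follower holds at (-4.000, -41.000, -24.000°)
step 4: Δleader=(-10.000, 10.000, -29.000°), disengaged; cmd=(0,0,0) → follower holds at (-4.000, -41.000, -24.000°)
step 5: Δleader=(-14.000, 1.000, 28.000°), engaged; cmd=(-13.500, 6.000, 29.000°) → follower=(-17.500, -35.000, 5.000°)
step 6: Δleader=(2.000, -21.000, -33.000°), engaged; cmd=(2.500, -82.000, -32.000°) → follower=(-15.000, -117.000, -27.000°)

1.500 49.000 -9.000
1.500 49.000 -9.000
-4.000 -41.000 -24.000
-4.000 -41.000 -24.000
-4.000 -41.000 -24.000
-17.500 -35.000 5.000
-15.000 -117.000 -27.000


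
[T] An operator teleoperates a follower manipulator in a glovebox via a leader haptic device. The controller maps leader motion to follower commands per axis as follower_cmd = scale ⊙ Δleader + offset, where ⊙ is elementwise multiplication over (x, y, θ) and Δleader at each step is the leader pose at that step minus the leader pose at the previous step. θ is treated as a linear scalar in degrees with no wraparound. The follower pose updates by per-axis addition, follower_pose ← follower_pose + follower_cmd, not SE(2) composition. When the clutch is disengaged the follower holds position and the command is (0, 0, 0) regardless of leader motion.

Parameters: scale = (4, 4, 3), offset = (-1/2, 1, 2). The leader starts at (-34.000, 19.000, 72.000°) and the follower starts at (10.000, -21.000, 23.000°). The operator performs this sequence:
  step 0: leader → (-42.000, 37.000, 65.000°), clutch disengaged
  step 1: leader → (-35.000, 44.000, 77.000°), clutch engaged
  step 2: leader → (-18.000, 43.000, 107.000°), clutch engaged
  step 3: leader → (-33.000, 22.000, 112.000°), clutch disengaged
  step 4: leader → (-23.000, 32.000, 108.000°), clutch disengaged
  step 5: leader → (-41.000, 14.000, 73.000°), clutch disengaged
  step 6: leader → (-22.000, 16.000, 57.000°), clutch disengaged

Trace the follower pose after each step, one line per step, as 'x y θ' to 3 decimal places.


step 0: Δleader=(-8.000, 18.000, -7.000°), disengaged; cmd=(0,0,0) → follower holds at (10.000, -21.000, 23.000°)
step 1: Δleader=(7.000, 7.000, 12.000°), engaged; cmd=(27.500, 29.000, 38.000°) → follower=(37.500, 8.000, 61.000°)
step 2: Δleader=(17.000, -1.000, 30.000°), engaged; cmd=(67.500, -3.000, 92.000°) → follower=(105.000, 5.000, 153.000°)
step 3: Δleader=(-15.000, -21.000, 5.000°), disengaged; cmd=(0,0,0) → follower holds at (105.000, 5.000, 153.000°)
step 4: Δleader=(10.000, 10.000, -4.000°), disengaged; cmd=(0,0,0) → follower holds at (105.000, 5.000, 153.000°)
step 5: Δleader=(-18.000, -18.000, -35.000°), disengaged; cmd=(0,0,0) → follower holds at (105.000, 5.000, 153.000°)
step 6: Δleader=(19.000, 2.000, -16.000°), disengaged; cmd=(0,0,0) → follower holds at (105.000, 5.000, 153.000°)

10.000 -21.000 23.000
37.500 8.000 61.000
105.000 5.000 153.000
105.000 5.000 153.000
105.000 5.000 153.000
105.000 5.000 153.000
105.000 5.000 153.000


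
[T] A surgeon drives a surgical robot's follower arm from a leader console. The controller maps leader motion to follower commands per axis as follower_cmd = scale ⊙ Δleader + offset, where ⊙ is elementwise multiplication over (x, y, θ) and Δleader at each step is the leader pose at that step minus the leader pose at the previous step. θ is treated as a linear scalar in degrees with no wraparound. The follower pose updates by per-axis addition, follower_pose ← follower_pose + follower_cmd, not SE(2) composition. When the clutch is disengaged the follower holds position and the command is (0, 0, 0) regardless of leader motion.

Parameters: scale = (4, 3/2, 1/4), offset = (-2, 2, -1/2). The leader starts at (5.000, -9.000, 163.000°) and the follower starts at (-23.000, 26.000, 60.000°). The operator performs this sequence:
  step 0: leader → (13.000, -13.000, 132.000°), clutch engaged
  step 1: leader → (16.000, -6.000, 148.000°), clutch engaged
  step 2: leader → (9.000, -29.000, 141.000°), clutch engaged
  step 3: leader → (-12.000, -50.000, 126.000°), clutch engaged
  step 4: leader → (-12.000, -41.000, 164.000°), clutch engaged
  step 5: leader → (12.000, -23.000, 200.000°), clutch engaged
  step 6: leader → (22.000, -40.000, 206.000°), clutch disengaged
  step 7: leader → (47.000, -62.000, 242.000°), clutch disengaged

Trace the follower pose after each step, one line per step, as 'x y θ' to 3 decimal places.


7.000 22.000 51.750
17.000 34.500 55.250
-13.000 2.000 53.000
-99.000 -27.500 48.750
-101.000 -12.000 57.750
-7.000 17.000 66.250
-7.000 17.000 66.250
-7.000 17.000 66.250

step 0: Δleader=(8.000, -4.000, -31.000°), engaged; cmd=(30.000, -4.000, -8.250°) → follower=(7.000, 22.000, 51.750°)
step 1: Δleader=(3.000, 7.000, 16.000°), engaged; cmd=(10.000, 12.500, 3.500°) → follower=(17.000, 34.500, 55.250°)
step 2: Δleader=(-7.000, -23.000, -7.000°), engaged; cmd=(-30.000, -32.500, -2.250°) → follower=(-13.000, 2.000, 53.000°)
step 3: Δleader=(-21.000, -21.000, -15.000°), engaged; cmd=(-86.000, -29.500, -4.250°) → follower=(-99.000, -27.500, 48.750°)
step 4: Δleader=(0.000, 9.000, 38.000°), engaged; cmd=(-2.000, 15.500, 9.000°) → follower=(-101.000, -12.000, 57.750°)
step 5: Δleader=(24.000, 18.000, 36.000°), engaged; cmd=(94.000, 29.000, 8.500°) → follower=(-7.000, 17.000, 66.250°)
step 6: Δleader=(10.000, -17.000, 6.000°), disengaged; cmd=(0,0,0) → follower holds at (-7.000, 17.000, 66.250°)
step 7: Δleader=(25.000, -22.000, 36.000°), disengaged; cmd=(0,0,0) → follower holds at (-7.000, 17.000, 66.250°)


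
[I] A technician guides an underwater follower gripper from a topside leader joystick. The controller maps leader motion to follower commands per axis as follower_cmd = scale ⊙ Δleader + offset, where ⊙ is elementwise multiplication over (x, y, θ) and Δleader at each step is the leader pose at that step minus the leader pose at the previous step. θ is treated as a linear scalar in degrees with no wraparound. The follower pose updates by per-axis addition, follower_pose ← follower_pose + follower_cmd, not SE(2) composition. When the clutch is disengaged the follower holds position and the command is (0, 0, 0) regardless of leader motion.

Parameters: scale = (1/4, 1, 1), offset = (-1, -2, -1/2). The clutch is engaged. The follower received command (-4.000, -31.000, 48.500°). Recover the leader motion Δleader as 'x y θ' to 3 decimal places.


-12.000 -29.000 49.000

axis x: (-4.000 − -1) / (1/4) = -12.000
axis y: (-31.000 − -2) / (1) = -29.000
axis θ: (48.500 − -1/2) / (1) = 49.000


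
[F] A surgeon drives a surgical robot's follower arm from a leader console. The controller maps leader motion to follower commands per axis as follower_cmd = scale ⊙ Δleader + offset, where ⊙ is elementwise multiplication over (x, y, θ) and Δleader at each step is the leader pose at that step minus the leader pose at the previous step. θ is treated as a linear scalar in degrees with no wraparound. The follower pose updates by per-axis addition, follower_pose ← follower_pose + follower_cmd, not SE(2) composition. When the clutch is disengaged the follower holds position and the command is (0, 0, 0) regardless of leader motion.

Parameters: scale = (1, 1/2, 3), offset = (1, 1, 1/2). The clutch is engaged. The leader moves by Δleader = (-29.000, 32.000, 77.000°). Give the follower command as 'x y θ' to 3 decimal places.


axis x: 1·-29.000 + 1 = -28.000
axis y: 1/2·32.000 + 1 = 17.000
axis θ: 3·77.000 + 1/2 = 231.500

-28.000 17.000 231.500


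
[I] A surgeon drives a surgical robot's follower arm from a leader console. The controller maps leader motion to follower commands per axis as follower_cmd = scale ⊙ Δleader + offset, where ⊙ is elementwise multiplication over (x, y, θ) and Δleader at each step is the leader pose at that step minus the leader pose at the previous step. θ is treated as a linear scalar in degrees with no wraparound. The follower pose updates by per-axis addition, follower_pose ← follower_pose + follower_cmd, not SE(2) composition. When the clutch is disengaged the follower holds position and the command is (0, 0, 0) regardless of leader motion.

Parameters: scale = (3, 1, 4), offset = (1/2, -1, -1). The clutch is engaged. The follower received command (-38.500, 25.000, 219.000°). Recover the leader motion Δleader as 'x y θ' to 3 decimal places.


axis x: (-38.500 − 1/2) / (3) = -13.000
axis y: (25.000 − -1) / (1) = 26.000
axis θ: (219.000 − -1) / (4) = 55.000

-13.000 26.000 55.000


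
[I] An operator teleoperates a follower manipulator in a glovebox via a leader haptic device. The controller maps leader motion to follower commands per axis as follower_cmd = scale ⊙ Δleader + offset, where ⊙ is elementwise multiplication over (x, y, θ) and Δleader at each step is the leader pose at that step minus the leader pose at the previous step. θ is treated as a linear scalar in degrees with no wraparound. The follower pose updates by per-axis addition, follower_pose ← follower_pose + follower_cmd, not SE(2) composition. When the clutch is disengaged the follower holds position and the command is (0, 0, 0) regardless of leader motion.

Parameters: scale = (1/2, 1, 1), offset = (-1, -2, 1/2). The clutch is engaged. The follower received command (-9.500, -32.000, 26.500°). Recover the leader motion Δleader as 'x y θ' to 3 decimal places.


-17.000 -30.000 26.000

axis x: (-9.500 − -1) / (1/2) = -17.000
axis y: (-32.000 − -2) / (1) = -30.000
axis θ: (26.500 − 1/2) / (1) = 26.000


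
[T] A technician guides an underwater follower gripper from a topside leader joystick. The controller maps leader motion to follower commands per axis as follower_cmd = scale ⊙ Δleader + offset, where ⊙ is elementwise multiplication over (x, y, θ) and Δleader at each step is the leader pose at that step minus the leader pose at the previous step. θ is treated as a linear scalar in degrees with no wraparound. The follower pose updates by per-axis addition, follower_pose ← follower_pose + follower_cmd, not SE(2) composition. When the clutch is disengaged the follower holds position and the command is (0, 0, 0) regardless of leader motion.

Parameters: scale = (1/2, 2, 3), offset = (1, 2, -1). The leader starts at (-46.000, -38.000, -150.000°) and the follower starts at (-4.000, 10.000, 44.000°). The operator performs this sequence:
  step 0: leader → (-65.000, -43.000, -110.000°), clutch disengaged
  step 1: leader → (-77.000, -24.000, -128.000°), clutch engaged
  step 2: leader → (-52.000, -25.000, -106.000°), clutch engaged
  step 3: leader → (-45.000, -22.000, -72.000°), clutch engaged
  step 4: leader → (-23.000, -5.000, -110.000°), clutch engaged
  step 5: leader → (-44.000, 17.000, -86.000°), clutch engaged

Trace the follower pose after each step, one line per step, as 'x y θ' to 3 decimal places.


step 0: Δleader=(-19.000, -5.000, 40.000°), disengaged; cmd=(0,0,0) → follower holds at (-4.000, 10.000, 44.000°)
step 1: Δleader=(-12.000, 19.000, -18.000°), engaged; cmd=(-5.000, 40.000, -55.000°) → follower=(-9.000, 50.000, -11.000°)
step 2: Δleader=(25.000, -1.000, 22.000°), engaged; cmd=(13.500, 0.000, 65.000°) → follower=(4.500, 50.000, 54.000°)
step 3: Δleader=(7.000, 3.000, 34.000°), engaged; cmd=(4.500, 8.000, 101.000°) → follower=(9.000, 58.000, 155.000°)
step 4: Δleader=(22.000, 17.000, -38.000°), engaged; cmd=(12.000, 36.000, -115.000°) → follower=(21.000, 94.000, 40.000°)
step 5: Δleader=(-21.000, 22.000, 24.000°), engaged; cmd=(-9.500, 46.000, 71.000°) → follower=(11.500, 140.000, 111.000°)

-4.000 10.000 44.000
-9.000 50.000 -11.000
4.500 50.000 54.000
9.000 58.000 155.000
21.000 94.000 40.000
11.500 140.000 111.000


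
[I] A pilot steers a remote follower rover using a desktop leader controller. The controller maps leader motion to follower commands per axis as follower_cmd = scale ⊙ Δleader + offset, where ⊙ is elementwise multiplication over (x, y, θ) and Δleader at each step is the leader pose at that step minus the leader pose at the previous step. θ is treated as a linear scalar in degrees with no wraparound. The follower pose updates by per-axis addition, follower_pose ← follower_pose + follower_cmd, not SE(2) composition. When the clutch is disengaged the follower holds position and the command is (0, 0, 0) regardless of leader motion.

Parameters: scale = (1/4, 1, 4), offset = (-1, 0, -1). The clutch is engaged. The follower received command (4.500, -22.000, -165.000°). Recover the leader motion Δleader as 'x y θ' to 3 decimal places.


22.000 -22.000 -41.000

axis x: (4.500 − -1) / (1/4) = 22.000
axis y: (-22.000 − 0) / (1) = -22.000
axis θ: (-165.000 − -1) / (4) = -41.000


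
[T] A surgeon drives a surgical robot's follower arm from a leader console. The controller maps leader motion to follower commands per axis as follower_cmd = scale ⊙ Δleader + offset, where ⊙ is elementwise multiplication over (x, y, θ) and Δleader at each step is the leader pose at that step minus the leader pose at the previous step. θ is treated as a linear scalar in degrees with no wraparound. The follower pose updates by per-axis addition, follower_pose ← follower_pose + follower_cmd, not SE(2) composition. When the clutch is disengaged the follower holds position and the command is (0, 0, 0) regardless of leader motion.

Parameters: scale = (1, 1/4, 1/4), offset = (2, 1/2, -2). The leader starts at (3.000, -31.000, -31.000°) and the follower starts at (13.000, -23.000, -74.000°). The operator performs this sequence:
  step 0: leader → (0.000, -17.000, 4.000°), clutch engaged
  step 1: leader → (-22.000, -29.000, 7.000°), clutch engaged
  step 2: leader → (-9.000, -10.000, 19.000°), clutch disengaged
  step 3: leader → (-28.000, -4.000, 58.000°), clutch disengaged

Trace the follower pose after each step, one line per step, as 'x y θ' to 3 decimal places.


12.000 -19.000 -67.250
-8.000 -21.500 -68.500
-8.000 -21.500 -68.500
-8.000 -21.500 -68.500

step 0: Δleader=(-3.000, 14.000, 35.000°), engaged; cmd=(-1.000, 4.000, 6.750°) → follower=(12.000, -19.000, -67.250°)
step 1: Δleader=(-22.000, -12.000, 3.000°), engaged; cmd=(-20.000, -2.500, -1.250°) → follower=(-8.000, -21.500, -68.500°)
step 2: Δleader=(13.000, 19.000, 12.000°), disengaged; cmd=(0,0,0) → follower holds at (-8.000, -21.500, -68.500°)
step 3: Δleader=(-19.000, 6.000, 39.000°), disengaged; cmd=(0,0,0) → follower holds at (-8.000, -21.500, -68.500°)
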